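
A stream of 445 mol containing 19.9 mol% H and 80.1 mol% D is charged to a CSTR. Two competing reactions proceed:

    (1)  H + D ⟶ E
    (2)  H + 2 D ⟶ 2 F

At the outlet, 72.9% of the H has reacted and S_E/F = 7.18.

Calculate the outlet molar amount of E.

Conversion of H: H consumed = 0.729 × 88.56 = 64.56 mol = 1ξ₁ + 1ξ₂.
Selectivity: 1ξ₁ / (2ξ₂) = 7.18 → ξ₁ = 14.36 ξ₂.
Substitute: (1·14.36 + 1) ξ₂ = 64.56 → ξ₂ = 4.203 mol, ξ₁ = 60.35 mol.
Outlet amounts (n = n₀ + Σ ν·ξ):
  H: 88.56 − 1(60.35) − 1(4.203) = 24
  D: 356.4 − 1(60.35) − 2(4.203) = 287.7
  E: 0 + 1(60.35) = 60.35
  F: 0 + 2(4.203) = 8.406

60.4 mol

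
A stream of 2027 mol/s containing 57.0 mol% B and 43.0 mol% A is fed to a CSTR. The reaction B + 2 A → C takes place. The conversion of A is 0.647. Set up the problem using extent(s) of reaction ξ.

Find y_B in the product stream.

0.597

A reacted = 0.647 × 871.6 = 563.9 mol/s; ν_A = −2, so ξ = 563.9/2 = 282 mol/s.
Outlet amounts (n = n₀ + ν ξ):
  B: 1155 − 1(282) = 873.4
  A: 871.6 − 2(282) = 307.7
  C: 0 + 1(282) = 282
Total out = 1463 mol/s; y_B = 873.4 / 1463 = 0.597.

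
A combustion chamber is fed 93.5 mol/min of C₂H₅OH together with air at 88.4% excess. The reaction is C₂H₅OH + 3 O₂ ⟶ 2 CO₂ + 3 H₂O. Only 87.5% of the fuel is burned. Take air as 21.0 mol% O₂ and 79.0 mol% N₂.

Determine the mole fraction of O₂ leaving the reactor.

0.105

Stoichiometric O₂ = 3 × 93.5 = 280.5 mol/min; O₂ fed = 280.5 × 1.884 = 528.5 mol/min.
N₂ fed = 528.5 × 79/21 = 1988 mol/min.
Fuel reacted = 0.875 × 93.5 → ξ = 81.81 mol/min.
Outlet (n = n₀ + ν ξ):
  C₂H₅OH: 93.5 − 1(81.81) = 11.69
  O₂: 528.5 − 3(81.81) = 283
  N₂: 1988 (inert)
  CO₂: 0 + 2(81.81) = 163.6
  H₂O: 0 + 3(81.81) = 245.4
Total out = 2692 mol/min; y_O₂ = 283 / 2692 = 0.1051.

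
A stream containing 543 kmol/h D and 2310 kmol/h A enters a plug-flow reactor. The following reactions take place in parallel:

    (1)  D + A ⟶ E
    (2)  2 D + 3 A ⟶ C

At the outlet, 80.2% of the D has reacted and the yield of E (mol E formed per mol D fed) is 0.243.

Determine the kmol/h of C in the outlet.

152 kmol/h

Yield of E: 1ξ₁ / 543 = 0.243 → ξ₁ = 131.9 kmol/h.
Conversion of D: 1ξ₁ + 2ξ₂ = 0.802 × 543 = 435.5 → ξ₂ = 151.8 kmol/h.
Outlet amounts (n = n₀ + Σ ν·ξ):
  D: 543 − 1(131.9) − 2(151.8) = 107.5
  A: 2310 − 1(131.9) − 3(151.8) = 1723
  E: 0 + 1(131.9) = 131.9
  C: 0 + 1(151.8) = 151.8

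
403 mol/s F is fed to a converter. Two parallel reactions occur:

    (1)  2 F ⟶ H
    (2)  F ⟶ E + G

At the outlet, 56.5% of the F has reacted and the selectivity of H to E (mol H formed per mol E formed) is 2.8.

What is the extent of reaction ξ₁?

Conversion of F: F consumed = 0.565 × 403 = 227.7 mol/s = 2ξ₁ + 1ξ₂.
Selectivity: 1ξ₁ / (1ξ₂) = 2.8 → ξ₁ = 2.8 ξ₂.
Substitute: (2·2.8 + 1) ξ₂ = 227.7 → ξ₂ = 34.5 mol/s, ξ₁ = 96.6 mol/s.
Outlet amounts (n = n₀ + Σ ν·ξ):
  F: 403 − 2(96.6) − 1(34.5) = 175.3
  H: 0 + 1(96.6) = 96.6
  E: 0 + 1(34.5) = 34.5
  G: 0 + 1(34.5) = 34.5

ξ₁ = 96.6 mol/s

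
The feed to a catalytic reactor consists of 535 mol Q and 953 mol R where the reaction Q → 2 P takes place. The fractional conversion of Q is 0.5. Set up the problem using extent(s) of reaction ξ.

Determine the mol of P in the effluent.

Q reacted = 0.5 × 535 = 267.5 mol; ν_Q = −1, so ξ = 267.5/1 = 267.5 mol.
Outlet amounts (n = n₀ + ν ξ):
  Q: 535 − 1(267.5) = 267.5
  P: 0 + 2(267.5) = 535
  R: 953 (inert)

535 mol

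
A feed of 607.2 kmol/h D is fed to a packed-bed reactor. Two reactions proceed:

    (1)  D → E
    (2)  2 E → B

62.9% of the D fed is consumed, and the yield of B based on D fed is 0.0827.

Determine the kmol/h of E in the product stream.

281 kmol/h

Conversion of D: D consumed = 1ξ₁ = 0.629 × 607.2 → ξ₁ = 381.9 kmol/h.
Yield of B: 1ξ₂ / 607.2 = 0.0827 → ξ₂ = 50.22 kmol/h.
Outlet amounts (n = n₀ + Σ ν·ξ):
  D: 607.2 − 1(381.9) = 225.3
  E: 0 + 1(381.9) − 2(50.22) = 281.5
  B: 0 + 1(50.22) = 50.22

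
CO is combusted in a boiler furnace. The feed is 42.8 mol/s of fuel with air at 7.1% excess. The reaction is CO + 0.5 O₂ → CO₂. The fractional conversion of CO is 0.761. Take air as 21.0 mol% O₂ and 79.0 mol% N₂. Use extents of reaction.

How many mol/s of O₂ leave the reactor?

Stoichiometric O₂ = 0.5 × 42.8 = 21.4 mol/s; O₂ fed = 21.4 × 1.071 = 22.92 mol/s.
N₂ fed = 22.92 × 79/21 = 86.22 mol/s.
Fuel reacted = 0.761 × 42.8 → ξ = 32.57 mol/s.
Outlet (n = n₀ + ν ξ):
  CO: 42.8 − 1(32.57) = 10.23
  O₂: 22.92 − 0.5(32.57) = 6.634
  N₂: 86.22 (inert)
  CO₂: 0 + 1(32.57) = 32.57

6.63 mol/s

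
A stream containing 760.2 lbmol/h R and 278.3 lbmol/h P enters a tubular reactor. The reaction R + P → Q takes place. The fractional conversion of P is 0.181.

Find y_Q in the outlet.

P reacted = 0.181 × 278.3 = 50.37 lbmol/h; ν_P = −1, so ξ = 50.37/1 = 50.37 lbmol/h.
Outlet amounts (n = n₀ + ν ξ):
  R: 760.2 − 1(50.37) = 709.8
  P: 278.3 − 1(50.37) = 227.9
  Q: 0 + 1(50.37) = 50.37
Total out = 988.1 lbmol/h; y_Q = 50.37 / 988.1 = 0.05098.

0.051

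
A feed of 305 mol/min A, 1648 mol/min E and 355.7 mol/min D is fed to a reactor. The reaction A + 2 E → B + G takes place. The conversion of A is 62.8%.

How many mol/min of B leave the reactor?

192 mol/min

A reacted = 0.628 × 305 = 191.5 mol/min; ν_A = −1, so ξ = 191.5/1 = 191.5 mol/min.
Outlet amounts (n = n₀ + ν ξ):
  A: 305 − 1(191.5) = 113.5
  E: 1648 − 2(191.5) = 1265
  B: 0 + 1(191.5) = 191.5
  G: 0 + 1(191.5) = 191.5
  D: 355.7 (inert)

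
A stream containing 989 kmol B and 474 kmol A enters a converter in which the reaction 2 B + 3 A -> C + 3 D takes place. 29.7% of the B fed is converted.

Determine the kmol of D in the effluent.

B reacted = 0.297 × 989 = 293.7 kmol; ν_B = −2, so ξ = 293.7/2 = 146.9 kmol.
Outlet amounts (n = n₀ + ν ξ):
  B: 989 − 2(146.9) = 695.3
  A: 474 − 3(146.9) = 33.4
  C: 0 + 1(146.9) = 146.9
  D: 0 + 3(146.9) = 440.6

441 kmol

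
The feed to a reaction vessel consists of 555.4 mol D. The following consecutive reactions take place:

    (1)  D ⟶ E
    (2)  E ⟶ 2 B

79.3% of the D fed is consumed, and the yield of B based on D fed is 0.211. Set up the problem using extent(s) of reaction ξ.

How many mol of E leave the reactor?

Conversion of D: D consumed = 1ξ₁ = 0.793 × 555.4 → ξ₁ = 440.4 mol.
Yield of B: 2ξ₂ / 555.4 = 0.211 → ξ₂ = 58.59 mol.
Outlet amounts (n = n₀ + Σ ν·ξ):
  D: 555.4 − 1(440.4) = 115
  E: 0 + 1(440.4) − 1(58.59) = 381.8
  B: 0 + 2(58.59) = 117.2

382 mol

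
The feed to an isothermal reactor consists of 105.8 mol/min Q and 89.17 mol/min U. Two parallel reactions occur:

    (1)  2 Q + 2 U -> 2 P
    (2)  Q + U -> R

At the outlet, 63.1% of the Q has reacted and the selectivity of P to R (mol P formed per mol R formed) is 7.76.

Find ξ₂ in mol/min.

Conversion of Q: Q consumed = 0.631 × 105.8 = 66.76 mol/min = 2ξ₁ + 1ξ₂.
Selectivity: 2ξ₁ / (1ξ₂) = 7.76 → ξ₁ = 3.88 ξ₂.
Substitute: (2·3.88 + 1) ξ₂ = 66.76 → ξ₂ = 7.621 mol/min, ξ₁ = 29.57 mol/min.
Outlet amounts (n = n₀ + Σ ν·ξ):
  Q: 105.8 − 2(29.57) − 1(7.621) = 39.04
  U: 89.17 − 2(29.57) − 1(7.621) = 22.41
  P: 0 + 2(29.57) = 59.14
  R: 0 + 1(7.621) = 7.621

ξ₂ = 7.62 mol/min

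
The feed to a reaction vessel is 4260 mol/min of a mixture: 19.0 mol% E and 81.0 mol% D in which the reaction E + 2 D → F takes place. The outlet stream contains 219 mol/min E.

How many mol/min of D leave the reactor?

2270 mol/min

For E: n = n₀ − 1ξ → 219 = 809.4 − 1ξ, giving ξ = 590.4 mol/min.
Outlet amounts (n = n₀ + ν ξ):
  E: 809.4 − 1(590.4) = 219
  D: 3451 − 2(590.4) = 2270
  F: 0 + 1(590.4) = 590.4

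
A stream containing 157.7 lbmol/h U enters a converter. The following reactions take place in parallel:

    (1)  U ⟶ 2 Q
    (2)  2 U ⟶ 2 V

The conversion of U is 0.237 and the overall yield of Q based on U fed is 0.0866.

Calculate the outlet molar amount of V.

Yield of Q: 2ξ₁ / 157.7 = 0.0866 → ξ₁ = 6.828 lbmol/h.
Conversion of U: 1ξ₁ + 2ξ₂ = 0.237 × 157.7 = 37.37 → ξ₂ = 15.27 lbmol/h.
Outlet amounts (n = n₀ + Σ ν·ξ):
  U: 157.7 − 1(6.828) − 2(15.27) = 120.3
  Q: 0 + 2(6.828) = 13.66
  V: 0 + 2(15.27) = 30.55

30.5 lbmol/h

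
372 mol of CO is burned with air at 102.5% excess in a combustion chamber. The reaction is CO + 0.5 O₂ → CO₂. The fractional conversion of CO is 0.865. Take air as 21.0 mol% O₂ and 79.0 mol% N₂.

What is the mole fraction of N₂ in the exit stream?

Stoichiometric O₂ = 0.5 × 372 = 186 mol; O₂ fed = 186 × 2.025 = 376.6 mol.
N₂ fed = 376.6 × 79/21 = 1417 mol.
Fuel reacted = 0.865 × 372 → ξ = 321.8 mol.
Outlet (n = n₀ + ν ξ):
  CO: 372 − 1(321.8) = 50.22
  O₂: 376.6 − 0.5(321.8) = 215.8
  N₂: 1417 (inert)
  CO₂: 0 + 1(321.8) = 321.8
Total out = 2005 mol; y_N₂ = 1417 / 2005 = 0.7068.

0.707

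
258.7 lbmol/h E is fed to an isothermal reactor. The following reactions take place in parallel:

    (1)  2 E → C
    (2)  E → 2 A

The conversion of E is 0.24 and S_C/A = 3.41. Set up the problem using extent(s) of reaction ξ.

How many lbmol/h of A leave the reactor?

Conversion of E: E consumed = 0.24 × 258.7 = 62.09 lbmol/h = 2ξ₁ + 1ξ₂.
Selectivity: 1ξ₁ / (2ξ₂) = 3.41 → ξ₁ = 6.82 ξ₂.
Substitute: (2·6.82 + 1) ξ₂ = 62.09 → ξ₂ = 4.241 lbmol/h, ξ₁ = 28.92 lbmol/h.
Outlet amounts (n = n₀ + Σ ν·ξ):
  E: 258.7 − 2(28.92) − 1(4.241) = 196.6
  C: 0 + 1(28.92) = 28.92
  A: 0 + 2(4.241) = 8.482

8.48 lbmol/h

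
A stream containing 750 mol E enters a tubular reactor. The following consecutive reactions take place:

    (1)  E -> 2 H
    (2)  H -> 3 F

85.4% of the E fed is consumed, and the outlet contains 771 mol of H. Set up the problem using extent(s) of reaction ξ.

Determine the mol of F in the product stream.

1530 mol

Conversion of E: E consumed = 1ξ₁ = 0.854 × 750 → ξ₁ = 640.5 mol.
H balance: n_H = 0 + 2ξ₁ − 1ξ₂ = 771 → ξ₂ = (2·640.5 − 771)/1 = 510 mol.
Outlet amounts (n = n₀ + Σ ν·ξ):
  E: 750 − 1(640.5) = 109.5
  H: 0 + 2(640.5) − 1(510) = 771
  F: 0 + 3(510) = 1530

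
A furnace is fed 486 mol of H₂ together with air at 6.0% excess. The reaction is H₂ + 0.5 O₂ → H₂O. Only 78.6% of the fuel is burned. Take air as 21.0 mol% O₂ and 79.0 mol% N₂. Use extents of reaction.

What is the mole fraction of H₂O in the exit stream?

0.251

Stoichiometric O₂ = 0.5 × 486 = 243 mol; O₂ fed = 243 × 1.060 = 257.6 mol.
N₂ fed = 257.6 × 79/21 = 969 mol.
Fuel reacted = 0.786 × 486 → ξ = 382 mol.
Outlet (n = n₀ + ν ξ):
  H₂: 486 − 1(382) = 104
  O₂: 257.6 − 0.5(382) = 66.58
  N₂: 969 (inert)
  H₂O: 0 + 1(382) = 382
Total out = 1522 mol; y_H₂O = 382 / 1522 = 0.2511.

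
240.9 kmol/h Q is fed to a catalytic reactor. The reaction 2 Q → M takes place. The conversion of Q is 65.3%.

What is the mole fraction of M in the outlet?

0.485

Q reacted = 0.653 × 240.9 = 157.3 kmol/h; ν_Q = −2, so ξ = 157.3/2 = 78.65 kmol/h.
Outlet amounts (n = n₀ + ν ξ):
  Q: 240.9 − 2(78.65) = 83.59
  M: 0 + 1(78.65) = 78.65
Total out = 162.2 kmol/h; y_M = 78.65 / 162.2 = 0.4848.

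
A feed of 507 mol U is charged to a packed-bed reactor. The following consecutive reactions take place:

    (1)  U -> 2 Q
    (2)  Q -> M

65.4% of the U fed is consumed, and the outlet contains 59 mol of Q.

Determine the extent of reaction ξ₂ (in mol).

ξ₂ = 604 mol

Conversion of U: U consumed = 1ξ₁ = 0.654 × 507 → ξ₁ = 331.6 mol.
Q balance: n_Q = 0 + 2ξ₁ − 1ξ₂ = 59 → ξ₂ = (2·331.6 − 59)/1 = 604.2 mol.
Outlet amounts (n = n₀ + Σ ν·ξ):
  U: 507 − 1(331.6) = 175.4
  Q: 0 + 2(331.6) − 1(604.2) = 59
  M: 0 + 1(604.2) = 604.2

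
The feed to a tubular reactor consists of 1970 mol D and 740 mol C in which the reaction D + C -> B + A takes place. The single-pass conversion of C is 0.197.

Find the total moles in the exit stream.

2710 mol

C reacted = 0.197 × 740 = 145.8 mol; ν_C = −1, so ξ = 145.8/1 = 145.8 mol.
Outlet amounts (n = n₀ + ν ξ):
  D: 1970 − 1(145.8) = 1824
  C: 740 − 1(145.8) = 594.2
  B: 0 + 1(145.8) = 145.8
  A: 0 + 1(145.8) = 145.8
Total out = 1824 + 594.2 + 145.8 + 145.8 = 2710 mol.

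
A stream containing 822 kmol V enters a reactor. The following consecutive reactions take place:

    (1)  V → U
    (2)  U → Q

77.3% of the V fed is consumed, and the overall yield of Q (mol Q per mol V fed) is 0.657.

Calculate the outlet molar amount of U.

95.4 kmol

Conversion of V: V consumed = 1ξ₁ = 0.773 × 822 → ξ₁ = 635.4 kmol.
Yield of Q: 1ξ₂ / 822 = 0.657 → ξ₂ = 540.1 kmol.
Outlet amounts (n = n₀ + Σ ν·ξ):
  V: 822 − 1(635.4) = 186.6
  U: 0 + 1(635.4) − 1(540.1) = 95.35
  Q: 0 + 1(540.1) = 540.1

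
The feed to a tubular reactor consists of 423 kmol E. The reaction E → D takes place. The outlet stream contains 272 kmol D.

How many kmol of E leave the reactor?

151 kmol

For D: n = n₀ + 1ξ → 272 = 0 + 1ξ, giving ξ = 272 kmol.
Outlet amounts (n = n₀ + ν ξ):
  E: 423 − 1(272) = 151
  D: 0 + 1(272) = 272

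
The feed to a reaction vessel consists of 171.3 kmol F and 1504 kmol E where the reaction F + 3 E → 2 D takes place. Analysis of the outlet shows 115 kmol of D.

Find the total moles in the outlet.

For D: n = n₀ + 2ξ → 115 = 0 + 2ξ, giving ξ = 57.5 kmol.
Outlet amounts (n = n₀ + ν ξ):
  F: 171.3 − 1(57.5) = 113.8
  E: 1504 − 3(57.5) = 1332
  D: 0 + 2(57.5) = 115
Total out = 113.8 + 1332 + 115 = 1560 kmol.

1560 kmol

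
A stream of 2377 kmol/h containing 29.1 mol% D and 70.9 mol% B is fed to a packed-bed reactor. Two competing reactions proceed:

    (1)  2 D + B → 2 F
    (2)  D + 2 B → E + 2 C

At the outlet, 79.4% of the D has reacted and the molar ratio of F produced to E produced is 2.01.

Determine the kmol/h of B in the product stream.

1140 kmol/h

Conversion of D: D consumed = 0.794 × 691.7 = 549.2 kmol/h = 2ξ₁ + 1ξ₂.
Selectivity: 2ξ₁ / (1ξ₂) = 2.01 → ξ₁ = 1.005 ξ₂.
Substitute: (2·1.005 + 1) ξ₂ = 549.2 → ξ₂ = 182.5 kmol/h, ξ₁ = 183.4 kmol/h.
Outlet amounts (n = n₀ + Σ ν·ξ):
  D: 691.7 − 2(183.4) − 1(182.5) = 142.5
  B: 1685 − 1(183.4) − 2(182.5) = 1137
  F: 0 + 2(183.4) = 366.8
  E: 0 + 1(182.5) = 182.5
  C: 0 + 2(182.5) = 364.9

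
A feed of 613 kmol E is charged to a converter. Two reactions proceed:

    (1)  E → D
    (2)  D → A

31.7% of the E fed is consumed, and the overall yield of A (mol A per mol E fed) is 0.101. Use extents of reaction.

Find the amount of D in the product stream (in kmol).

132 kmol

Conversion of E: E consumed = 1ξ₁ = 0.317 × 613 → ξ₁ = 194.3 kmol.
Yield of A: 1ξ₂ / 613 = 0.101 → ξ₂ = 61.91 kmol.
Outlet amounts (n = n₀ + Σ ν·ξ):
  E: 613 − 1(194.3) = 418.7
  D: 0 + 1(194.3) − 1(61.91) = 132.4
  A: 0 + 1(61.91) = 61.91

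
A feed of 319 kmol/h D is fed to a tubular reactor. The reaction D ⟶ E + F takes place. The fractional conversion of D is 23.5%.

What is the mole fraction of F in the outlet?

D reacted = 0.235 × 319 = 74.96 kmol/h; ν_D = −1, so ξ = 74.96/1 = 74.96 kmol/h.
Outlet amounts (n = n₀ + ν ξ):
  D: 319 − 1(74.96) = 244
  E: 0 + 1(74.96) = 74.96
  F: 0 + 1(74.96) = 74.96
Total out = 394 kmol/h; y_F = 74.96 / 394 = 0.1903.

0.19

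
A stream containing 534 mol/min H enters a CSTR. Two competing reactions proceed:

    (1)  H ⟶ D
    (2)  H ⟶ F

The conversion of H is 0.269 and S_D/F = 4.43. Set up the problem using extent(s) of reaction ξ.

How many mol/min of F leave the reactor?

Conversion of H: H consumed = 0.269 × 534 = 143.6 mol/min = 1ξ₁ + 1ξ₂.
Selectivity: 1ξ₁ / (1ξ₂) = 4.43 → ξ₁ = 4.43 ξ₂.
Substitute: (1·4.43 + 1) ξ₂ = 143.6 → ξ₂ = 26.45 mol/min, ξ₁ = 117.2 mol/min.
Outlet amounts (n = n₀ + Σ ν·ξ):
  H: 534 − 1(117.2) − 1(26.45) = 390.4
  D: 0 + 1(117.2) = 117.2
  F: 0 + 1(26.45) = 26.45

26.5 mol/min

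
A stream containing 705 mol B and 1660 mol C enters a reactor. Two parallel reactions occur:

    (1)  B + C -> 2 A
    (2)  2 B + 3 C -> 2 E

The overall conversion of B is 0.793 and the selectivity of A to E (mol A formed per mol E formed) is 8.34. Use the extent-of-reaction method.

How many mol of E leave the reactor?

108 mol

Conversion of B: B consumed = 0.793 × 705 = 559.1 mol = 1ξ₁ + 2ξ₂.
Selectivity: 2ξ₁ / (2ξ₂) = 8.34 → ξ₁ = 8.34 ξ₂.
Substitute: (1·8.34 + 2) ξ₂ = 559.1 → ξ₂ = 54.07 mol, ξ₁ = 450.9 mol.
Outlet amounts (n = n₀ + Σ ν·ξ):
  B: 705 − 1(450.9) − 2(54.07) = 145.9
  C: 1660 − 1(450.9) − 3(54.07) = 1047
  A: 0 + 2(450.9) = 901.9
  E: 0 + 2(54.07) = 108.1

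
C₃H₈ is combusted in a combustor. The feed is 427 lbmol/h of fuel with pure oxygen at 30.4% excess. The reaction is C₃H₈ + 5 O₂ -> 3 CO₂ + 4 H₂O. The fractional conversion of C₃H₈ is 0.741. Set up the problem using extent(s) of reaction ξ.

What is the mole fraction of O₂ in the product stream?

0.341

Stoichiometric O₂ = 5 × 427 = 2135 lbmol/h; O₂ fed = 2135 × 1.304 = 2784 lbmol/h.
Fuel reacted = 0.741 × 427 → ξ = 316.4 lbmol/h.
Outlet (n = n₀ + ν ξ):
  C₃H₈: 427 − 1(316.4) = 110.6
  O₂: 2784 − 5(316.4) = 1202
  CO₂: 0 + 3(316.4) = 949.2
  H₂O: 0 + 4(316.4) = 1266
Total out = 3527 lbmol/h; y_O₂ = 1202 / 3527 = 0.3408.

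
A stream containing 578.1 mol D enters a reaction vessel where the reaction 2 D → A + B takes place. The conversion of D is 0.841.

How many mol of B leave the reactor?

D reacted = 0.841 × 578.1 = 486.2 mol; ν_D = −2, so ξ = 486.2/2 = 243.1 mol.
Outlet amounts (n = n₀ + ν ξ):
  D: 578.1 − 2(243.1) = 91.92
  A: 0 + 1(243.1) = 243.1
  B: 0 + 1(243.1) = 243.1

243 mol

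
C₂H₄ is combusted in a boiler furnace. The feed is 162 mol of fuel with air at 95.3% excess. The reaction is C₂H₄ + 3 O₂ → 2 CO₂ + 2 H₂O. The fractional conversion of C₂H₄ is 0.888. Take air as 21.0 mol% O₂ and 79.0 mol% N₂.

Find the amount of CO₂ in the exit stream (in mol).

Stoichiometric O₂ = 3 × 162 = 486 mol; O₂ fed = 486 × 1.953 = 949.2 mol.
N₂ fed = 949.2 × 79/21 = 3571 mol.
Fuel reacted = 0.888 × 162 → ξ = 143.9 mol.
Outlet (n = n₀ + ν ξ):
  C₂H₄: 162 − 1(143.9) = 18.14
  O₂: 949.2 − 3(143.9) = 517.6
  N₂: 3571 (inert)
  CO₂: 0 + 2(143.9) = 287.7
  H₂O: 0 + 2(143.9) = 287.7

288 mol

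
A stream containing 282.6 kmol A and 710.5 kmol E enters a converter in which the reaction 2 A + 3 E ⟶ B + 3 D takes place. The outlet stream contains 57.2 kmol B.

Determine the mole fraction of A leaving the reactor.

0.18

For B: n = n₀ + 1ξ → 57.2 = 0 + 1ξ, giving ξ = 57.2 kmol.
Outlet amounts (n = n₀ + ν ξ):
  A: 282.6 − 2(57.2) = 168.2
  E: 710.5 − 3(57.2) = 538.9
  B: 0 + 1(57.2) = 57.2
  D: 0 + 3(57.2) = 171.6
Total out = 935.9 kmol; y_A = 168.2 / 935.9 = 0.1797.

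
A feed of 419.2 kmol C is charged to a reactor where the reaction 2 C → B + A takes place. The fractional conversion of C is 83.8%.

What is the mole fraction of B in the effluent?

0.419

C reacted = 0.838 × 419.2 = 351.3 kmol; ν_C = −2, so ξ = 351.3/2 = 175.6 kmol.
Outlet amounts (n = n₀ + ν ξ):
  C: 419.2 − 2(175.6) = 67.91
  B: 0 + 1(175.6) = 175.6
  A: 0 + 1(175.6) = 175.6
Total out = 419.2 kmol; y_B = 175.6 / 419.2 = 0.419.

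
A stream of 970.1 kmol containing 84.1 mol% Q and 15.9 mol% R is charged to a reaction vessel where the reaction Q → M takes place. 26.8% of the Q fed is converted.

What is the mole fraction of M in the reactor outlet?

Q reacted = 0.268 × 815.9 = 218.6 kmol; ν_Q = −1, so ξ = 218.6/1 = 218.6 kmol.
Outlet amounts (n = n₀ + ν ξ):
  Q: 815.9 − 1(218.6) = 597.2
  M: 0 + 1(218.6) = 218.6
  R: 154.2 (inert)
Total out = 970.1 kmol; y_M = 218.6 / 970.1 = 0.2254.

0.225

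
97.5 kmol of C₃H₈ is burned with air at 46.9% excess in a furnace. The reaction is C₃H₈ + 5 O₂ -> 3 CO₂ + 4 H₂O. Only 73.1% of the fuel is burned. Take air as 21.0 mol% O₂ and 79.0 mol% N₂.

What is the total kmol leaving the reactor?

3580 kmol

Stoichiometric O₂ = 5 × 97.5 = 487.5 kmol; O₂ fed = 487.5 × 1.469 = 716.1 kmol.
N₂ fed = 716.1 × 79/21 = 2694 kmol.
Fuel reacted = 0.731 × 97.5 → ξ = 71.27 kmol.
Outlet (n = n₀ + ν ξ):
  C₃H₈: 97.5 − 1(71.27) = 26.23
  O₂: 716.1 − 5(71.27) = 359.8
  N₂: 2694 (inert)
  CO₂: 0 + 3(71.27) = 213.8
  H₂O: 0 + 4(71.27) = 285.1
Total out = 26.23 + 359.8 + 2694 + 213.8 + 285.1 = 3579 kmol.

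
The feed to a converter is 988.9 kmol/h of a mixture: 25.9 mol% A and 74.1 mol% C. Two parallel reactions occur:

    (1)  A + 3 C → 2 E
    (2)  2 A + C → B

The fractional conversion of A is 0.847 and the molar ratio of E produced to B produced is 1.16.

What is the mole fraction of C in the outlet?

Conversion of A: A consumed = 0.847 × 256.1 = 216.9 kmol/h = 1ξ₁ + 2ξ₂.
Selectivity: 2ξ₁ / (1ξ₂) = 1.16 → ξ₁ = 0.58 ξ₂.
Substitute: (1·0.58 + 2) ξ₂ = 216.9 → ξ₂ = 84.08 kmol/h, ξ₁ = 48.77 kmol/h.
Outlet amounts (n = n₀ + Σ ν·ξ):
  A: 256.1 − 1(48.77) − 2(84.08) = 39.19
  C: 732.8 − 3(48.77) − 1(84.08) = 502.4
  E: 0 + 2(48.77) = 97.54
  B: 0 + 1(84.08) = 84.08
Total out = 723.2 kmol/h; y_C = 502.4 / 723.2 = 0.6947.

0.695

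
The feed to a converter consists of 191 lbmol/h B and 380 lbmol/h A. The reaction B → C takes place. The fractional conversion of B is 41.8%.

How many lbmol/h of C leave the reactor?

79.8 lbmol/h

B reacted = 0.418 × 191 = 79.84 lbmol/h; ν_B = −1, so ξ = 79.84/1 = 79.84 lbmol/h.
Outlet amounts (n = n₀ + ν ξ):
  B: 191 − 1(79.84) = 111.2
  C: 0 + 1(79.84) = 79.84
  A: 380 (inert)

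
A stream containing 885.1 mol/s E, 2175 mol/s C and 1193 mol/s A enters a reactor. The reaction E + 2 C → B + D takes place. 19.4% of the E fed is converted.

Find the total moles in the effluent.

E reacted = 0.194 × 885.1 = 171.7 mol/s; ν_E = −1, so ξ = 171.7/1 = 171.7 mol/s.
Outlet amounts (n = n₀ + ν ξ):
  E: 885.1 − 1(171.7) = 713.4
  C: 2175 − 2(171.7) = 1832
  B: 0 + 1(171.7) = 171.7
  D: 0 + 1(171.7) = 171.7
  A: 1193 (inert)
Total out = 713.4 + 1832 + 171.7 + 171.7 + 1193 = 4081 mol/s.

4080 mol/s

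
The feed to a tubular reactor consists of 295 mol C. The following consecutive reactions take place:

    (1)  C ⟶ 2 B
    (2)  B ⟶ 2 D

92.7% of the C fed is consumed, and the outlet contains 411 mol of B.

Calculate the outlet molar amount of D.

Conversion of C: C consumed = 1ξ₁ = 0.927 × 295 → ξ₁ = 273.5 mol.
B balance: n_B = 0 + 2ξ₁ − 1ξ₂ = 411 → ξ₂ = (2·273.5 − 411)/1 = 135.9 mol.
Outlet amounts (n = n₀ + Σ ν·ξ):
  C: 295 − 1(273.5) = 21.53
  B: 0 + 2(273.5) − 1(135.9) = 411
  D: 0 + 2(135.9) = 271.9

272 mol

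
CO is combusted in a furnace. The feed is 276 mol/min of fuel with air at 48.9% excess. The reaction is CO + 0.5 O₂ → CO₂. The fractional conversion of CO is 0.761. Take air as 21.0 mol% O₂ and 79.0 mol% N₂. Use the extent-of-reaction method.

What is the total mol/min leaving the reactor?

1150 mol/min

Stoichiometric O₂ = 0.5 × 276 = 138 mol/min; O₂ fed = 138 × 1.489 = 205.5 mol/min.
N₂ fed = 205.5 × 79/21 = 773 mol/min.
Fuel reacted = 0.761 × 276 → ξ = 210 mol/min.
Outlet (n = n₀ + ν ξ):
  CO: 276 − 1(210) = 65.96
  O₂: 205.5 − 0.5(210) = 100.5
  N₂: 773 (inert)
  CO₂: 0 + 1(210) = 210
Total out = 65.96 + 100.5 + 773 + 210 = 1149 mol/min.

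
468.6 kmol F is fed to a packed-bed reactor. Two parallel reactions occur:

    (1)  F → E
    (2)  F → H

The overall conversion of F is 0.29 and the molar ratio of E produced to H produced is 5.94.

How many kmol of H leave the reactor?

19.6 kmol

Conversion of F: F consumed = 0.29 × 468.6 = 135.9 kmol = 1ξ₁ + 1ξ₂.
Selectivity: 1ξ₁ / (1ξ₂) = 5.94 → ξ₁ = 5.94 ξ₂.
Substitute: (1·5.94 + 1) ξ₂ = 135.9 → ξ₂ = 19.58 kmol, ξ₁ = 116.3 kmol.
Outlet amounts (n = n₀ + Σ ν·ξ):
  F: 468.6 − 1(116.3) − 1(19.58) = 332.7
  E: 0 + 1(116.3) = 116.3
  H: 0 + 1(19.58) = 19.58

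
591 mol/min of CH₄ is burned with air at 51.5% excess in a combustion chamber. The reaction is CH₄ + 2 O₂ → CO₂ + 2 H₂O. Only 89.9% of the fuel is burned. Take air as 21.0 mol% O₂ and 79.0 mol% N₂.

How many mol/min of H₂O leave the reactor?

1060 mol/min

Stoichiometric O₂ = 2 × 591 = 1182 mol/min; O₂ fed = 1182 × 1.515 = 1791 mol/min.
N₂ fed = 1791 × 79/21 = 6737 mol/min.
Fuel reacted = 0.899 × 591 → ξ = 531.3 mol/min.
Outlet (n = n₀ + ν ξ):
  CH₄: 591 − 1(531.3) = 59.69
  O₂: 1791 − 2(531.3) = 728.1
  N₂: 6737 (inert)
  CO₂: 0 + 1(531.3) = 531.3
  H₂O: 0 + 2(531.3) = 1063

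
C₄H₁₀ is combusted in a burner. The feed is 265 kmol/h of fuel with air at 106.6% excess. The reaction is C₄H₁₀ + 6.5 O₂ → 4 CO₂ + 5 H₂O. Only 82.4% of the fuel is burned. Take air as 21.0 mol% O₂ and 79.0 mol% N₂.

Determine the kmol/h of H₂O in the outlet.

Stoichiometric O₂ = 6.5 × 265 = 1722 kmol/h; O₂ fed = 1722 × 2.066 = 3559 kmol/h.
N₂ fed = 3559 × 79/21 = 13390 kmol/h.
Fuel reacted = 0.824 × 265 → ξ = 218.4 kmol/h.
Outlet (n = n₀ + ν ξ):
  C₄H₁₀: 265 − 1(218.4) = 46.64
  O₂: 3559 − 6.5(218.4) = 2139
  N₂: 13390 (inert)
  CO₂: 0 + 4(218.4) = 873.4
  H₂O: 0 + 5(218.4) = 1092

1090 kmol/h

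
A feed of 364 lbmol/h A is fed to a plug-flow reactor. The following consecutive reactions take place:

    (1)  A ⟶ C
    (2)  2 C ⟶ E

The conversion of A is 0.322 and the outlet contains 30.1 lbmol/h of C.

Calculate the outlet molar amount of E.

Conversion of A: A consumed = 1ξ₁ = 0.322 × 364 → ξ₁ = 117.2 lbmol/h.
C balance: n_C = 0 + 1ξ₁ − 2ξ₂ = 30.1 → ξ₂ = (1·117.2 − 30.1)/2 = 43.55 lbmol/h.
Outlet amounts (n = n₀ + Σ ν·ξ):
  A: 364 − 1(117.2) = 246.8
  C: 0 + 1(117.2) − 2(43.55) = 30.1
  E: 0 + 1(43.55) = 43.55

43.6 lbmol/h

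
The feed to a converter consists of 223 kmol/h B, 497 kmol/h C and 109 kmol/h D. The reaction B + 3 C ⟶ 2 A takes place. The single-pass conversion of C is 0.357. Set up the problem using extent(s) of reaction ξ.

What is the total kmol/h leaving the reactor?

C reacted = 0.357 × 497 = 177.4 kmol/h; ν_C = −3, so ξ = 177.4/3 = 59.14 kmol/h.
Outlet amounts (n = n₀ + ν ξ):
  B: 223 − 1(59.14) = 163.9
  C: 497 − 3(59.14) = 319.6
  A: 0 + 2(59.14) = 118.3
  D: 109 (inert)
Total out = 163.9 + 319.6 + 118.3 + 109 = 710.7 kmol/h.

711 kmol/h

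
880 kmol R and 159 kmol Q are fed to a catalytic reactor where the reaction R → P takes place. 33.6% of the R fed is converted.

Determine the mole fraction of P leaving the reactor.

0.285

R reacted = 0.336 × 880 = 295.7 kmol; ν_R = −1, so ξ = 295.7/1 = 295.7 kmol.
Outlet amounts (n = n₀ + ν ξ):
  R: 880 − 1(295.7) = 584.3
  P: 0 + 1(295.7) = 295.7
  Q: 159 (inert)
Total out = 1039 kmol; y_P = 295.7 / 1039 = 0.2846.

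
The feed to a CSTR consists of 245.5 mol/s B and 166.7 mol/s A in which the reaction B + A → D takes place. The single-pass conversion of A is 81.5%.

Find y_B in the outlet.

0.397

A reacted = 0.815 × 166.7 = 135.9 mol/s; ν_A = −1, so ξ = 135.9/1 = 135.9 mol/s.
Outlet amounts (n = n₀ + ν ξ):
  B: 245.5 − 1(135.9) = 109.6
  A: 166.7 − 1(135.9) = 30.84
  D: 0 + 1(135.9) = 135.9
Total out = 276.3 mol/s; y_B = 109.6 / 276.3 = 0.3968.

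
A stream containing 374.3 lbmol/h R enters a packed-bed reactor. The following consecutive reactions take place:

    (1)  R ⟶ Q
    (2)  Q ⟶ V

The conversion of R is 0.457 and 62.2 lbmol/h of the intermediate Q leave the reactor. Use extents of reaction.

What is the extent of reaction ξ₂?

Conversion of R: R consumed = 1ξ₁ = 0.457 × 374.3 → ξ₁ = 171.1 lbmol/h.
Q balance: n_Q = 0 + 1ξ₁ − 1ξ₂ = 62.2 → ξ₂ = (1·171.1 − 62.2)/1 = 108.9 lbmol/h.
Outlet amounts (n = n₀ + Σ ν·ξ):
  R: 374.3 − 1(171.1) = 203.2
  Q: 0 + 1(171.1) − 1(108.9) = 62.2
  V: 0 + 1(108.9) = 108.9

ξ₂ = 109 lbmol/h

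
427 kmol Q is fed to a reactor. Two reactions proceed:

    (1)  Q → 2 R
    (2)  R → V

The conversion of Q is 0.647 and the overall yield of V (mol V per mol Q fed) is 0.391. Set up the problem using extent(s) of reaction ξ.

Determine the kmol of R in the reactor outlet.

Conversion of Q: Q consumed = 1ξ₁ = 0.647 × 427 → ξ₁ = 276.3 kmol.
Yield of V: 1ξ₂ / 427 = 0.391 → ξ₂ = 167 kmol.
Outlet amounts (n = n₀ + Σ ν·ξ):
  Q: 427 − 1(276.3) = 150.7
  R: 0 + 2(276.3) − 1(167) = 385.6
  V: 0 + 1(167) = 167

386 kmol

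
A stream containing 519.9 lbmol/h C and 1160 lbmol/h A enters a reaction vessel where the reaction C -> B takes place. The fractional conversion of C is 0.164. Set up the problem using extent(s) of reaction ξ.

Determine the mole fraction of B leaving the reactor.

C reacted = 0.164 × 519.9 = 85.26 lbmol/h; ν_C = −1, so ξ = 85.26/1 = 85.26 lbmol/h.
Outlet amounts (n = n₀ + ν ξ):
  C: 519.9 − 1(85.26) = 434.6
  B: 0 + 1(85.26) = 85.26
  A: 1160 (inert)
Total out = 1680 lbmol/h; y_B = 85.26 / 1680 = 0.05076.

0.0508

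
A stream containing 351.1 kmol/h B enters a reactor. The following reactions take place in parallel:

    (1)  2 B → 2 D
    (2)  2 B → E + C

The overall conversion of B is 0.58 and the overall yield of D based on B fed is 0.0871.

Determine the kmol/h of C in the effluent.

Yield of D: 2ξ₁ / 351.1 = 0.0871 → ξ₁ = 15.29 kmol/h.
Conversion of B: 2ξ₁ + 2ξ₂ = 0.58 × 351.1 = 203.6 → ξ₂ = 86.53 kmol/h.
Outlet amounts (n = n₀ + Σ ν·ξ):
  B: 351.1 − 2(15.29) − 2(86.53) = 147.5
  D: 0 + 2(15.29) = 30.58
  E: 0 + 1(86.53) = 86.53
  C: 0 + 1(86.53) = 86.53

86.5 kmol/h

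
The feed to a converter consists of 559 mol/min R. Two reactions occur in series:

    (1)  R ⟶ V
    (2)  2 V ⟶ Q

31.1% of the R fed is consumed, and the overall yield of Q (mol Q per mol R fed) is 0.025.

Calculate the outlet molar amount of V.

Conversion of R: R consumed = 1ξ₁ = 0.311 × 559 → ξ₁ = 173.8 mol/min.
Yield of Q: 1ξ₂ / 559 = 0.025 → ξ₂ = 13.98 mol/min.
Outlet amounts (n = n₀ + Σ ν·ξ):
  R: 559 − 1(173.8) = 385.2
  V: 0 + 1(173.8) − 2(13.98) = 145.9
  Q: 0 + 1(13.98) = 13.98

146 mol/min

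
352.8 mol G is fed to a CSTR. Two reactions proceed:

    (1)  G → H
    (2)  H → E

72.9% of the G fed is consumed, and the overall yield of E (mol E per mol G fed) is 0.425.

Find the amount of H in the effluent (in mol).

Conversion of G: G consumed = 1ξ₁ = 0.729 × 352.8 → ξ₁ = 257.2 mol.
Yield of E: 1ξ₂ / 352.8 = 0.425 → ξ₂ = 149.9 mol.
Outlet amounts (n = n₀ + Σ ν·ξ):
  G: 352.8 − 1(257.2) = 95.61
  H: 0 + 1(257.2) − 1(149.9) = 107.3
  E: 0 + 1(149.9) = 149.9

107 mol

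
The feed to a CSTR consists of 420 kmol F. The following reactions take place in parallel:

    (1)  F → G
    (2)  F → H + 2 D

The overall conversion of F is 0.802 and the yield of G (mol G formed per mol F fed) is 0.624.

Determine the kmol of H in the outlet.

Yield of G: 1ξ₁ / 420 = 0.624 → ξ₁ = 262.1 kmol.
Conversion of F: 1ξ₁ + 1ξ₂ = 0.802 × 420 = 336.8 → ξ₂ = 74.76 kmol.
Outlet amounts (n = n₀ + Σ ν·ξ):
  F: 420 − 1(262.1) − 1(74.76) = 83.16
  G: 0 + 1(262.1) = 262.1
  H: 0 + 1(74.76) = 74.76
  D: 0 + 2(74.76) = 149.5

74.8 kmol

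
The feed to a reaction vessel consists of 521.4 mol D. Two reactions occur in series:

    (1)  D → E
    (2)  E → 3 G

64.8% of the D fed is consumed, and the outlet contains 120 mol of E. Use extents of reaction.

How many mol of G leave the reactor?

Conversion of D: D consumed = 1ξ₁ = 0.648 × 521.4 → ξ₁ = 337.9 mol.
E balance: n_E = 0 + 1ξ₁ − 1ξ₂ = 120 → ξ₂ = (1·337.9 − 120)/1 = 217.9 mol.
Outlet amounts (n = n₀ + Σ ν·ξ):
  D: 521.4 − 1(337.9) = 183.5
  E: 0 + 1(337.9) − 1(217.9) = 120
  G: 0 + 3(217.9) = 653.6

654 mol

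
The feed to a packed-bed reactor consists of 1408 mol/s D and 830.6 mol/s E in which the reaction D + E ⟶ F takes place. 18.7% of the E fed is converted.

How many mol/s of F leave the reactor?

E reacted = 0.187 × 830.6 = 155.3 mol/s; ν_E = −1, so ξ = 155.3/1 = 155.3 mol/s.
Outlet amounts (n = n₀ + ν ξ):
  D: 1408 − 1(155.3) = 1253
  E: 830.6 − 1(155.3) = 675.3
  F: 0 + 1(155.3) = 155.3

155 mol/s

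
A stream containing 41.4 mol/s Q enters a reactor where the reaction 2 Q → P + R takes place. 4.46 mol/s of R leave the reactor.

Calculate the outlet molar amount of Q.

32.5 mol/s

For R: n = n₀ + 1ξ → 4.46 = 0 + 1ξ, giving ξ = 4.46 mol/s.
Outlet amounts (n = n₀ + ν ξ):
  Q: 41.4 − 2(4.46) = 32.48
  P: 0 + 1(4.46) = 4.46
  R: 0 + 1(4.46) = 4.46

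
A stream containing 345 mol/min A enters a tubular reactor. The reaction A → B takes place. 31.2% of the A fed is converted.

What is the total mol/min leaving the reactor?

A reacted = 0.312 × 345 = 107.6 mol/min; ν_A = −1, so ξ = 107.6/1 = 107.6 mol/min.
Outlet amounts (n = n₀ + ν ξ):
  A: 345 − 1(107.6) = 237.4
  B: 0 + 1(107.6) = 107.6
Total out = 237.4 + 107.6 = 345 mol/min.

345 mol/min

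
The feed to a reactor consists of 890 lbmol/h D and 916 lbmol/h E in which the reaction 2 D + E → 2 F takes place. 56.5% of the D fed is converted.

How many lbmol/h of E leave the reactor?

665 lbmol/h

D reacted = 0.565 × 890 = 502.8 lbmol/h; ν_D = −2, so ξ = 502.8/2 = 251.4 lbmol/h.
Outlet amounts (n = n₀ + ν ξ):
  D: 890 − 2(251.4) = 387.2
  E: 916 − 1(251.4) = 664.6
  F: 0 + 2(251.4) = 502.8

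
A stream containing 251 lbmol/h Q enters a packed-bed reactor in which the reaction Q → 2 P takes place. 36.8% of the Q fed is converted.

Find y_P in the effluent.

0.538

Q reacted = 0.368 × 251 = 92.37 lbmol/h; ν_Q = −1, so ξ = 92.37/1 = 92.37 lbmol/h.
Outlet amounts (n = n₀ + ν ξ):
  Q: 251 − 1(92.37) = 158.6
  P: 0 + 2(92.37) = 184.7
Total out = 343.4 lbmol/h; y_P = 184.7 / 343.4 = 0.538.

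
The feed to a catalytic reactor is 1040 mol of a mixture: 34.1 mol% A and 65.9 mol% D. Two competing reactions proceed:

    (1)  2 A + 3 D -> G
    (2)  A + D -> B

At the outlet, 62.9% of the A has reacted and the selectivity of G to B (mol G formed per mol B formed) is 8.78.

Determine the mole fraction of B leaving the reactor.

Conversion of A: A consumed = 0.629 × 354.6 = 223.1 mol = 2ξ₁ + 1ξ₂.
Selectivity: 1ξ₁ / (1ξ₂) = 8.78 → ξ₁ = 8.78 ξ₂.
Substitute: (2·8.78 + 1) ξ₂ = 223.1 → ξ₂ = 12.02 mol, ξ₁ = 105.5 mol.
Outlet amounts (n = n₀ + Σ ν·ξ):
  A: 354.6 − 2(105.5) − 1(12.02) = 131.6
  D: 685.4 − 3(105.5) − 1(12.02) = 356.8
  G: 0 + 1(105.5) = 105.5
  B: 0 + 1(12.02) = 12.02
Total out = 605.9 mol; y_B = 12.02 / 605.9 = 0.01984.

0.0198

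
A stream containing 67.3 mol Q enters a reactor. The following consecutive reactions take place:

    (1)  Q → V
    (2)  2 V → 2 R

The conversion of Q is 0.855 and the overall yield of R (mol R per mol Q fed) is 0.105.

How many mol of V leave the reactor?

Conversion of Q: Q consumed = 1ξ₁ = 0.855 × 67.3 → ξ₁ = 57.54 mol.
Yield of R: 2ξ₂ / 67.3 = 0.105 → ξ₂ = 3.533 mol.
Outlet amounts (n = n₀ + Σ ν·ξ):
  Q: 67.3 − 1(57.54) = 9.758
  V: 0 + 1(57.54) − 2(3.533) = 50.48
  R: 0 + 2(3.533) = 7.066

50.5 mol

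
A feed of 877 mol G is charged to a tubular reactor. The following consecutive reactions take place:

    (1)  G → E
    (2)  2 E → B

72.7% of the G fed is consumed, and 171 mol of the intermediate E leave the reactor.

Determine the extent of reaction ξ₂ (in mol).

Conversion of G: G consumed = 1ξ₁ = 0.727 × 877 → ξ₁ = 637.6 mol.
E balance: n_E = 0 + 1ξ₁ − 2ξ₂ = 171 → ξ₂ = (1·637.6 − 171)/2 = 233.3 mol.
Outlet amounts (n = n₀ + Σ ν·ξ):
  G: 877 − 1(637.6) = 239.4
  E: 0 + 1(637.6) − 2(233.3) = 171
  B: 0 + 1(233.3) = 233.3

ξ₂ = 233 mol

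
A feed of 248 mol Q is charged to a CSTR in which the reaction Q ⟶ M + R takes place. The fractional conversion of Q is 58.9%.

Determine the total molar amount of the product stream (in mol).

Q reacted = 0.589 × 248 = 146.1 mol; ν_Q = −1, so ξ = 146.1/1 = 146.1 mol.
Outlet amounts (n = n₀ + ν ξ):
  Q: 248 − 1(146.1) = 101.9
  M: 0 + 1(146.1) = 146.1
  R: 0 + 1(146.1) = 146.1
Total out = 101.9 + 146.1 + 146.1 = 394.1 mol.

394 mol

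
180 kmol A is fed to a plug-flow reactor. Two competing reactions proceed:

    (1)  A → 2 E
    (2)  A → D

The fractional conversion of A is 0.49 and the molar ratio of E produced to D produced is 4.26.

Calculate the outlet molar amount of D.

Conversion of A: A consumed = 0.49 × 180 = 88.2 kmol = 1ξ₁ + 1ξ₂.
Selectivity: 2ξ₁ / (1ξ₂) = 4.26 → ξ₁ = 2.13 ξ₂.
Substitute: (1·2.13 + 1) ξ₂ = 88.2 → ξ₂ = 28.18 kmol, ξ₁ = 60.02 kmol.
Outlet amounts (n = n₀ + Σ ν·ξ):
  A: 180 − 1(60.02) − 1(28.18) = 91.8
  E: 0 + 2(60.02) = 120
  D: 0 + 1(28.18) = 28.18

28.2 kmol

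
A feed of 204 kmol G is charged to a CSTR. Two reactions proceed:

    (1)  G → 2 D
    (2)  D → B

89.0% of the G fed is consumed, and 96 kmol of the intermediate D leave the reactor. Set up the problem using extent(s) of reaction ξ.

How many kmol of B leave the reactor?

Conversion of G: G consumed = 1ξ₁ = 0.89 × 204 → ξ₁ = 181.6 kmol.
D balance: n_D = 0 + 2ξ₁ − 1ξ₂ = 96 → ξ₂ = (2·181.6 − 96)/1 = 267.1 kmol.
Outlet amounts (n = n₀ + Σ ν·ξ):
  G: 204 − 1(181.6) = 22.44
  D: 0 + 2(181.6) − 1(267.1) = 96
  B: 0 + 1(267.1) = 267.1

267 kmol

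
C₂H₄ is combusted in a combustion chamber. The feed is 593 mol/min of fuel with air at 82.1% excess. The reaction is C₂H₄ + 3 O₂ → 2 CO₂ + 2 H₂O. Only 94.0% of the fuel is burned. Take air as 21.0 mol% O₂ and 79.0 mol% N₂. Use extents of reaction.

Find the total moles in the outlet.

16000 mol/min

Stoichiometric O₂ = 3 × 593 = 1779 mol/min; O₂ fed = 1779 × 1.821 = 3240 mol/min.
N₂ fed = 3240 × 79/21 = 12190 mol/min.
Fuel reacted = 0.94 × 593 → ξ = 557.4 mol/min.
Outlet (n = n₀ + ν ξ):
  C₂H₄: 593 − 1(557.4) = 35.58
  O₂: 3240 − 3(557.4) = 1567
  N₂: 12190 (inert)
  CO₂: 0 + 2(557.4) = 1115
  H₂O: 0 + 2(557.4) = 1115
Total out = 35.58 + 1567 + 12190 + 1115 + 1115 = 16020 mol/min.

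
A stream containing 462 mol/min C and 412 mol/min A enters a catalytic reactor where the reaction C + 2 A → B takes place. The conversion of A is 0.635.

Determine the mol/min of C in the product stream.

331 mol/min

A reacted = 0.635 × 412 = 261.6 mol/min; ν_A = −2, so ξ = 261.6/2 = 130.8 mol/min.
Outlet amounts (n = n₀ + ν ξ):
  C: 462 − 1(130.8) = 331.2
  A: 412 − 2(130.8) = 150.4
  B: 0 + 1(130.8) = 130.8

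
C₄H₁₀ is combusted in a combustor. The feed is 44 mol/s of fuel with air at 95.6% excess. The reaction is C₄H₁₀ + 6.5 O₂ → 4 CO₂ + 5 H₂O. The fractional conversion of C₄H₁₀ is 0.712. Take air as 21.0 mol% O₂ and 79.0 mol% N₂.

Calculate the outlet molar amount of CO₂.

Stoichiometric O₂ = 6.5 × 44 = 286 mol/s; O₂ fed = 286 × 1.956 = 559.4 mol/s.
N₂ fed = 559.4 × 79/21 = 2104 mol/s.
Fuel reacted = 0.712 × 44 → ξ = 31.33 mol/s.
Outlet (n = n₀ + ν ξ):
  C₄H₁₀: 44 − 1(31.33) = 12.67
  O₂: 559.4 − 6.5(31.33) = 355.8
  N₂: 2104 (inert)
  CO₂: 0 + 4(31.33) = 125.3
  H₂O: 0 + 5(31.33) = 156.6

125 mol/s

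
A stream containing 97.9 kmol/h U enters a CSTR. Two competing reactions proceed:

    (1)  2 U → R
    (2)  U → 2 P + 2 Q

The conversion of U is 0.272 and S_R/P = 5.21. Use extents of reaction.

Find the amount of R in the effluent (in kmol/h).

12.7 kmol/h

Conversion of U: U consumed = 0.272 × 97.9 = 26.63 kmol/h = 2ξ₁ + 1ξ₂.
Selectivity: 1ξ₁ / (2ξ₂) = 5.21 → ξ₁ = 10.42 ξ₂.
Substitute: (2·10.42 + 1) ξ₂ = 26.63 → ξ₂ = 1.219 kmol/h, ξ₁ = 12.7 kmol/h.
Outlet amounts (n = n₀ + Σ ν·ξ):
  U: 97.9 − 2(12.7) − 1(1.219) = 71.27
  R: 0 + 1(12.7) = 12.7
  P: 0 + 2(1.219) = 2.439
  Q: 0 + 2(1.219) = 2.439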